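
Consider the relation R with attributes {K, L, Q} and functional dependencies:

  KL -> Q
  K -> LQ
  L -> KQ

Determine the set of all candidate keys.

{K}, {L}

{K}⁺: K→LQ adds L, Q → {K, L, Q}.
{L}⁺: L→KQ adds K, Q → {K, L, Q}.
Any other superkey contains one of these as a subset, so there are no further candidate keys.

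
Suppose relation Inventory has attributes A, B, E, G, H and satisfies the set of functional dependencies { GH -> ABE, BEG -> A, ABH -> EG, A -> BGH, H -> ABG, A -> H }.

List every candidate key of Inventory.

{A}⁺: A→BGH adds B, G, H; GH→ABE adds E → {A, B, E, G, H}.
{H}⁺: H→ABG adds A, B, G; GH→ABE adds E → {A, B, E, G, H}.
{B, E, G}⁺: BEG→A adds A; A→BGH adds H → {A, B, E, G, H}. Minimal: {E, G}⁺ = {E, G}; {B, G}⁺ = {B, G}; {B, E}⁺ = {B, E} — none reach the full schema.
Any other superkey contains one of these as a subset, so there are no further candidate keys.

{A}, {H}, {B, E, G}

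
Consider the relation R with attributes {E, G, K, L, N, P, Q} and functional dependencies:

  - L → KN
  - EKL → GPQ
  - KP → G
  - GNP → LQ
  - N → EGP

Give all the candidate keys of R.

{L}⁺: L→KN adds K, N; N→EGP adds E, G, P; EKL→GPQ adds Q → {E, G, K, L, N, P, Q}.
{N}⁺: N→EGP adds E, G, P; GNP→LQ adds L, Q; L→KN adds K → {E, G, K, L, N, P, Q}.

{L}, {N}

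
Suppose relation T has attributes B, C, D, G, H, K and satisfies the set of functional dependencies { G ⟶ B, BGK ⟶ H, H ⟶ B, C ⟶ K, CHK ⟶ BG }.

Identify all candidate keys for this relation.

{C, D, G}, {C, D, H}

Attributes C, D never appear on any right-hand side, so every candidate key must contain {C, D}.
{C, D}⁺ = {C, D, K}, which is not all of the schema, so we must add further attributes.
{C, D, G}⁺: G→B adds B; C→K adds K; BGK→H adds H → {B, C, D, G, H, K}. Minimal: {D, G}⁺ = {B, D, G}; {C, G}⁺ = {B, C, G, H, K}; {C, D}⁺ = {C, D, K} — none reach the full schema.
{C, D, H}⁺: H→B adds B; C→K adds K; CHK→BG adds G → {B, C, D, G, H, K}. Minimal: {D, H}⁺ = {B, D, H}; {C, H}⁺ = {B, C, G, H, K}; {C, D}⁺ = {C, D, K} — none reach the full schema.
Any other superkey contains one of these as a subset, so there are no further candidate keys.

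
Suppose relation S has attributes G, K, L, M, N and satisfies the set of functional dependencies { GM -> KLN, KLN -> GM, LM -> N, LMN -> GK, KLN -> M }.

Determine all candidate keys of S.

{G, M}⁺: GM→KLN adds K, L, N → {G, K, L, M, N}.
{L, M}⁺: LM→N adds N; LMN→GK adds G, K → {G, K, L, M, N}.
{K, L, N}⁺: KLN→GM adds G, M → {G, K, L, M, N}.

GM; LM; KLN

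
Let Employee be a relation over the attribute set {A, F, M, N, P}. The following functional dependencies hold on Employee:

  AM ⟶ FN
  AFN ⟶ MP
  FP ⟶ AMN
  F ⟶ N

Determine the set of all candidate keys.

{A, F}⁺: F→N adds N; AFN→MP adds M, P → {A, F, M, N, P}.
{A, M}⁺: AM→FN adds F, N; AFN→MP adds P → {A, F, M, N, P}.
{F, P}⁺: FP→AMN adds A, M, N → {A, F, M, N, P}.

(A, F), (A, M), (F, P)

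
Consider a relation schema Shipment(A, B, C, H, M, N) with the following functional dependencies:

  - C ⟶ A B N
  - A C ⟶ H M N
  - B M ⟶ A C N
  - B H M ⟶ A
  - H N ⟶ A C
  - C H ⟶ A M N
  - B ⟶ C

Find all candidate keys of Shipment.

(B), (C), (H, N)

{B}⁺: B→C adds C; C→ABN adds A, N; AC→HMN adds H, M → {A, B, C, H, M, N}.
{C}⁺: C→ABN adds A, B, N; AC→HMN adds H, M → {A, B, C, H, M, N}.
{H, N}⁺: HN→AC adds A, C; CH→AMN adds M; C→ABN adds B → {A, B, C, H, M, N}. Minimal: {N}⁺ = {N}; {H}⁺ = {H} — none reach the full schema.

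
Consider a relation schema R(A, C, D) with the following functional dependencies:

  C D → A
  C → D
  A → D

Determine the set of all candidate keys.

(C)

{C}⁺: C→D adds D; CD→A adds A → {A, C, D}.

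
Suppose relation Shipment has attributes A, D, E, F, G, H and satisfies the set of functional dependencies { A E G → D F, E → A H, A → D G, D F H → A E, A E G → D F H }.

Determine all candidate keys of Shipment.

{E}⁺: E→AH adds A, H; A→DG adds D, G; AEG→DFH adds F → {A, D, E, F, G, H}.
{A, F, H}⁺: A→DG adds D, G; DFH→AE adds E → {A, D, E, F, G, H}. Minimal: {F, H}⁺ = {F, H}; {A, H}⁺ = {A, D, G, H}; {A, F}⁺ = {A, D, F, G} — none reach the full schema.
{D, F, H}⁺: DFH→AE adds A, E; A→DG adds G → {A, D, E, F, G, H}. Minimal: {F, H}⁺ = {F, H}; {D, H}⁺ = {D, H}; {D, F}⁺ = {D, F} — none reach the full schema.
Any other superkey contains one of these as a subset, so there are no further candidate keys.

(E); (A, F, H); (D, F, H)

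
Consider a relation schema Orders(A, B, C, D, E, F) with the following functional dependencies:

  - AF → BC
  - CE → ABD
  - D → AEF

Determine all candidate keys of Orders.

{D}⁺: D→AEF adds A, E, F; AF→BC adds B, C → {A, B, C, D, E, F}.
{C, E}⁺: CE→ABD adds A, B, D; D→AEF adds F → {A, B, C, D, E, F}. Minimal: {E}⁺ = {E}; {C}⁺ = {C} — none reach the full schema.
{A, E, F}⁺: AF→BC adds B, C; CE→ABD adds D → {A, B, C, D, E, F}. Minimal: {E, F}⁺ = {E, F}; {A, F}⁺ = {A, B, C, F}; {A, E}⁺ = {A, E} — none reach the full schema.

{D}, {C, E}, {A, E, F}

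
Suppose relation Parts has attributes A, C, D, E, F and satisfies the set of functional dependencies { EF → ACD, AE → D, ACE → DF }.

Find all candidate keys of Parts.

{E, F}; {A, C, E}

Attribute E never appears on the right-hand side of any dependency, so E must belong to every candidate key.
{E}⁺ = {E}, which is not all of the schema, so we must add further attributes.
{E, F}⁺: EF→ACD adds A, C, D → {A, C, D, E, F}. Minimal: {F}⁺ = {F}; {E}⁺ = {E} — none reach the full schema.
{A, C, E}⁺: AE→D adds D; ACE→DF adds F → {A, C, D, E, F}. Minimal: {C, E}⁺ = {C, E}; {A, E}⁺ = {A, D, E}; {A, C}⁺ = {A, C} — none reach the full schema.
Any other superkey contains one of these as a subset, so there are no further candidate keys.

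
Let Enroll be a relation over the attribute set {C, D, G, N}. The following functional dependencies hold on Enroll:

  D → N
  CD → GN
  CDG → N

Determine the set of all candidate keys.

Attributes C, D never appear on any right-hand side, so every candidate key must contain {C, D}.
{C, D}⁺ = {C, D, G, N}, which is all of the schema, so {C, D} is the only candidate key.

(C, D)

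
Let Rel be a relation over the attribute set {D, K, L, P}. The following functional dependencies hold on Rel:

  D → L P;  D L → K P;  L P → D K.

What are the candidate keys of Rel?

(D), (L, P)

{D}⁺: D→LP adds L, P; DL→KP adds K → {D, K, L, P}.
{L, P}⁺: LP→DK adds D, K → {D, K, L, P}. Minimal: {P}⁺ = {P}; {L}⁺ = {L} — none reach the full schema.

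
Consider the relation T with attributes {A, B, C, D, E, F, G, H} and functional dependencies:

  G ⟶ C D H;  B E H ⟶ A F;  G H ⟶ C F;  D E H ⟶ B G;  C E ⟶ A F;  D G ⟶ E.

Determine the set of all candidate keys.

{G}⁺: G→CDH adds C, D, H; GH→CF adds F; DG→E adds E; DEH→BG adds B; CE→AF adds A → {A, B, C, D, E, F, G, H}.
{D, E, H}⁺: DEH→BG adds B, G; G→CDH adds C; BEH→AF adds A, F → {A, B, C, D, E, F, G, H}. Minimal: {E, H}⁺ = {E, H}; {D, H}⁺ = {D, H}; {D, E}⁺ = {D, E} — none reach the full schema.

G; DEH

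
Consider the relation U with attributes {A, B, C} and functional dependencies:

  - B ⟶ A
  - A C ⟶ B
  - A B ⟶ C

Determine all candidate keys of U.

{B}⁺: B→A adds A; AB→C adds C → {A, B, C}.
{A, C}⁺: AC→B adds B → {A, B, C}. Minimal: {C}⁺ = {C}; {A}⁺ = {A} — none reach the full schema.
Any other superkey contains one of these as a subset, so there are no further candidate keys.

B, AC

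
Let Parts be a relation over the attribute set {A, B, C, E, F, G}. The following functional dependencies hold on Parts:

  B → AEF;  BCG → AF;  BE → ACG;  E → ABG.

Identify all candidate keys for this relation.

(B), (E)

{B}⁺: B→AEF adds A, E, F; BE→ACG adds C, G → {A, B, C, E, F, G}.
{E}⁺: E→ABG adds A, B, G; B→AEF adds F; BE→ACG adds C → {A, B, C, E, F, G}.
Any other superkey contains one of these as a subset, so there are no further candidate keys.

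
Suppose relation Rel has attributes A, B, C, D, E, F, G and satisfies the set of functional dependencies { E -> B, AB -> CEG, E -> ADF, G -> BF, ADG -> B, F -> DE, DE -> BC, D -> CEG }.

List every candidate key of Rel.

{D}⁺: D→CEG adds C, E, G; E→B adds B; E→ADF adds A, F → {A, B, C, D, E, F, G}.
{E}⁺: E→B adds B; E→ADF adds A, D, F; DE→BC adds C; D→CEG adds G → {A, B, C, D, E, F, G}.
{F}⁺: F→DE adds D, E; DE→BC adds B, C; D→CEG adds G; E→ADF adds A → {A, B, C, D, E, F, G}.
{G}⁺: G→BF adds B, F; F→DE adds D, E; DE→BC adds C; E→ADF adds A → {A, B, C, D, E, F, G}.
{A, B}⁺: AB→CEG adds C, E, G; E→ADF adds D, F → {A, B, C, D, E, F, G}. Minimal: {B}⁺ = {B}; {A}⁺ = {A} — none reach the full schema.
Any other superkey contains one of these as a subset, so there are no further candidate keys.

{D}, {E}, {F}, {G}, {A, B}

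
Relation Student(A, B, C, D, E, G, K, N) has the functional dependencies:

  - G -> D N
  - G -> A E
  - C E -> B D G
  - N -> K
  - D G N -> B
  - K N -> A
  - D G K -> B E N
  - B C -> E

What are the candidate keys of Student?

Attribute C never appears on the right-hand side of any dependency, so C must belong to every candidate key.
{C}⁺ = {C}, which is not all of the schema, so we must add further attributes.
{B, C}⁺: BC→E adds E; CE→BDG adds D, G; G→DN adds N; G→AE adds A; N→K adds K → {A, B, C, D, E, G, K, N}. Minimal: {C}⁺ = {C}; {B}⁺ = {B} — none reach the full schema.
{C, E}⁺: CE→BDG adds B, D, G; G→DN adds N; G→AE adds A; N→K adds K → {A, B, C, D, E, G, K, N}. Minimal: {E}⁺ = {E}; {C}⁺ = {C} — none reach the full schema.
{C, G}⁺: G→DN adds D, N; G→AE adds A, E; CE→BDG adds B; N→K adds K → {A, B, C, D, E, G, K, N}. Minimal: {G}⁺ = {A, B, D, E, G, K, N}; {C}⁺ = {C} — none reach the full schema.
Any other superkey contains one of these as a subset, so there are no further candidate keys.

{B, C}; {C, E}; {C, G}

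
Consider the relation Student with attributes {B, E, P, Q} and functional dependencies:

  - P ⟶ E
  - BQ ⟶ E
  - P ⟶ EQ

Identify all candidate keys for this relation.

BP

Attributes B, P never appear on any right-hand side, so every candidate key must contain {B, P}.
{B, P}⁺ = {B, E, P, Q}, which is all of the schema, so {B, P} is the only candidate key.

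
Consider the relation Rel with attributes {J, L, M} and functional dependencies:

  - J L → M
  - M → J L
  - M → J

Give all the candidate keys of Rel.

{M}⁺: M→JL adds J, L → {J, L, M}.
{J, L}⁺: JL→M adds M → {J, L, M}.

{M}, {J, L}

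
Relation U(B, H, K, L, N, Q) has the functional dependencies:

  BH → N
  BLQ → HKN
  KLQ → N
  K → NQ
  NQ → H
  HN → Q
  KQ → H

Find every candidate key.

BHL, BKL, BLQ

Attributes B, L never appear on any right-hand side, so every candidate key must contain {B, L}.
{B, L}⁺ = {B, L}, which is not all of the schema, so we must add further attributes.
{B, H, L}⁺: BH→N adds N; HN→Q adds Q; BLQ→HKN adds K → {B, H, K, L, N, Q}.
{B, K, L}⁺: K→NQ adds N, Q; NQ→H adds H → {B, H, K, L, N, Q}.
{B, L, Q}⁺: BLQ→HKN adds H, K, N → {B, H, K, L, N, Q}.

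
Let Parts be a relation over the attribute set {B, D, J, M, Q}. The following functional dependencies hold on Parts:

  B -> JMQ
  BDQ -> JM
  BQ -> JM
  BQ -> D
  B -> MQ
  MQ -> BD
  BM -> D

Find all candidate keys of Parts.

{B}⁺: B→JMQ adds J, M, Q; BQ→D adds D → {B, D, J, M, Q}.
{M, Q}⁺: MQ→BD adds B, D; B→JMQ adds J → {B, D, J, M, Q}. Minimal: {Q}⁺ = {Q}; {M}⁺ = {M} — none reach the full schema.
Any other superkey contains one of these as a subset, so there are no further candidate keys.

B, MQ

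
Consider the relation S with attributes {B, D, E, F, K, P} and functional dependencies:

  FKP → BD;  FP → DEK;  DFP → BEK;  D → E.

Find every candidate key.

(F, P)

Attributes F, P never appear on any right-hand side, so every candidate key must contain {F, P}.
{F, P}⁺ = {B, D, E, F, K, P}, which is all of the schema, so {F, P} is the only candidate key.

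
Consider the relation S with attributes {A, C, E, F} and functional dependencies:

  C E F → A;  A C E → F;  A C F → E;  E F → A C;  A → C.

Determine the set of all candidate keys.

{A, E}⁺: A→C adds C; ACE→F adds F → {A, C, E, F}. Minimal: {E}⁺ = {E}; {A}⁺ = {A, C} — none reach the full schema.
{A, F}⁺: A→C adds C; ACF→E adds E → {A, C, E, F}. Minimal: {F}⁺ = {F}; {A}⁺ = {A, C} — none reach the full schema.
{E, F}⁺: EF→AC adds A, C → {A, C, E, F}. Minimal: {F}⁺ = {F}; {E}⁺ = {E} — none reach the full schema.
Any other superkey contains one of these as a subset, so there are no further candidate keys.

AE, AF, EF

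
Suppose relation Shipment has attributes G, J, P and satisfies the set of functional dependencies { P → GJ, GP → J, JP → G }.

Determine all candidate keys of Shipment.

P

Attribute P never appears on the right-hand side of any dependency, so P must belong to every candidate key.
{P}⁺ = {G, J, P}, which is all of the schema, so {P} is the only candidate key.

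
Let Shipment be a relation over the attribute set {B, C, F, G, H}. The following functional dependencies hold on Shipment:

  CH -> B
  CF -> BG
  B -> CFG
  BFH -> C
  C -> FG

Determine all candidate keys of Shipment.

BH; CH

Attribute H never appears on the right-hand side of any dependency, so H must belong to every candidate key.
{H}⁺ = {H}, which is not all of the schema, so we must add further attributes.
{B, H}⁺: B→CFG adds C, F, G → {B, C, F, G, H}.
{C, H}⁺: CH→B adds B; B→CFG adds F, G → {B, C, F, G, H}.
Any other superkey contains one of these as a subset, so there are no further candidate keys.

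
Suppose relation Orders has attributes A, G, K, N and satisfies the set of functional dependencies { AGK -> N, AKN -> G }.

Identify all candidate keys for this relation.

{A, G, K}, {A, K, N}

Attributes A, K never appear on any right-hand side, so every candidate key must contain {A, K}.
{A, K}⁺ = {A, K}, which is not all of the schema, so we must add further attributes.
{A, G, K}⁺: AGK→N adds N → {A, G, K, N}.
{A, K, N}⁺: AKN→G adds G → {A, G, K, N}.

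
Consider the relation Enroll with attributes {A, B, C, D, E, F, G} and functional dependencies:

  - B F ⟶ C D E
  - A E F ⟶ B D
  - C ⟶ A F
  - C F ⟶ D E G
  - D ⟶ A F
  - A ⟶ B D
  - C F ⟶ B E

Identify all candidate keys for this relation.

{A}⁺: A→BD adds B, D; D→AF adds F; BF→CDE adds C, E; CF→DEG adds G → {A, B, C, D, E, F, G}.
{C}⁺: C→AF adds A, F; CF→DEG adds D, E, G; A→BD adds B → {A, B, C, D, E, F, G}.
{D}⁺: D→AF adds A, F; A→BD adds B; BF→CDE adds C, E; CF→DEG adds G → {A, B, C, D, E, F, G}.
{B, F}⁺: BF→CDE adds C, D, E; C→AF adds A; CF→DEG adds G → {A, B, C, D, E, F, G}. Minimal: {F}⁺ = {F}; {B}⁺ = {B} — none reach the full schema.
Any other superkey contains one of these as a subset, so there are no further candidate keys.

A, C, D, BF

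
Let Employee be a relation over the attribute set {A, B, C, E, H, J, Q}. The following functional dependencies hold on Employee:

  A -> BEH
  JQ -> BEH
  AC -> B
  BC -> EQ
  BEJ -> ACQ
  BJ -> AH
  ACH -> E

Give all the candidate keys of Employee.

{A, J}, {B, J}, {J, Q}

Attribute J never appears on the right-hand side of any dependency, so J must belong to every candidate key.
{J}⁺ = {J}, which is not all of the schema, so we must add further attributes.
{A, J}⁺: A→BEH adds B, E, H; BEJ→ACQ adds C, Q → {A, B, C, E, H, J, Q}. Minimal: {J}⁺ = {J}; {A}⁺ = {A, B, E, H} — none reach the full schema.
{B, J}⁺: BJ→AH adds A, H; A→BEH adds E; BEJ→ACQ adds C, Q → {A, B, C, E, H, J, Q}. Minimal: {J}⁺ = {J}; {B}⁺ = {B} — none reach the full schema.
{J, Q}⁺: JQ→BEH adds B, E, H; BEJ→ACQ adds A, C → {A, B, C, E, H, J, Q}. Minimal: {Q}⁺ = {Q}; {J}⁺ = {J} — none reach the full schema.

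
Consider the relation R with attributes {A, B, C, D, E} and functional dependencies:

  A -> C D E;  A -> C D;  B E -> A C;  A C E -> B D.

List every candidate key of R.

{A}⁺: A→CDE adds C, D, E; ACE→BD adds B → {A, B, C, D, E}.
{B, E}⁺: BE→AC adds A, C; ACE→BD adds D → {A, B, C, D, E}.

A, BE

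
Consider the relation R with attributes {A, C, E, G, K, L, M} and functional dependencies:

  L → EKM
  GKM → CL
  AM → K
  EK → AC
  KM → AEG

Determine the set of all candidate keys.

{L}; {A, M}; {K, M}

{L}⁺: L→EKM adds E, K, M; EK→AC adds A, C; KM→AEG adds G → {A, C, E, G, K, L, M}.
{A, M}⁺: AM→K adds K; KM→AEG adds E, G; GKM→CL adds C, L → {A, C, E, G, K, L, M}. Minimal: {M}⁺ = {M}; {A}⁺ = {A} — none reach the full schema.
{K, M}⁺: KM→AEG adds A, E, G; GKM→CL adds C, L → {A, C, E, G, K, L, M}. Minimal: {M}⁺ = {M}; {K}⁺ = {K} — none reach the full schema.
Any other superkey contains one of these as a subset, so there are no further candidate keys.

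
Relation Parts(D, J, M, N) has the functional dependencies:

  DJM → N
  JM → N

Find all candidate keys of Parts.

Attributes D, J, M never appear on any right-hand side, so every candidate key must contain {D, J, M}.
{D, J, M}⁺ = {D, J, M, N}, which is all of the schema, so {D, J, M} is the only candidate key.

DJM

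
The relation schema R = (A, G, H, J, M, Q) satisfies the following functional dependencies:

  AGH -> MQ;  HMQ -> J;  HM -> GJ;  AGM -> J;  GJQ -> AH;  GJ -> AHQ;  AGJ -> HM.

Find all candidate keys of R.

GJ; HM; AGH; AGM

{G, J}⁺: GJ→AHQ adds A, H, Q; AGJ→HM adds M → {A, G, H, J, M, Q}. Minimal: {J}⁺ = {J}; {G}⁺ = {G} — none reach the full schema.
{H, M}⁺: HM→GJ adds G, J; GJ→AHQ adds A, Q → {A, G, H, J, M, Q}. Minimal: {M}⁺ = {M}; {H}⁺ = {H} — none reach the full schema.
{A, G, H}⁺: AGH→MQ adds M, Q; HMQ→J adds J → {A, G, H, J, M, Q}. Minimal: {G, H}⁺ = {G, H}; {A, H}⁺ = {A, H}; {A, G}⁺ = {A, G} — none reach the full schema.
{A, G, M}⁺: AGM→J adds J; GJ→AHQ adds H, Q → {A, G, H, J, M, Q}. Minimal: {G, M}⁺ = {G, M}; {A, M}⁺ = {A, M}; {A, G}⁺ = {A, G} — none reach the full schema.
Any other superkey contains one of these as a subset, so there are no further candidate keys.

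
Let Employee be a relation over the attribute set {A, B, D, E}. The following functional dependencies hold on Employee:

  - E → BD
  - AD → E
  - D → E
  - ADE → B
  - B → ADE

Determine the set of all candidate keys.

{B}, {D}, {E}

{B}⁺: B→ADE adds A, D, E → {A, B, D, E}.
{D}⁺: D→E adds E; E→BD adds B; B→ADE adds A → {A, B, D, E}.
{E}⁺: E→BD adds B, D; B→ADE adds A → {A, B, D, E}.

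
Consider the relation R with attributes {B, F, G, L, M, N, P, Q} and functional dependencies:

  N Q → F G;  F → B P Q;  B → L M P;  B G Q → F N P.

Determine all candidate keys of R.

FG; FN; NQ; BGQ

{F, G}⁺: F→BPQ adds B, P, Q; B→LMP adds L, M; BGQ→FNP adds N → {B, F, G, L, M, N, P, Q}. Minimal: {G}⁺ = {G}; {F}⁺ = {B, F, L, M, P, Q} — none reach the full schema.
{F, N}⁺: F→BPQ adds B, P, Q; B→LMP adds L, M; NQ→FG adds G → {B, F, G, L, M, N, P, Q}. Minimal: {N}⁺ = {N}; {F}⁺ = {B, F, L, M, P, Q} — none reach the full schema.
{N, Q}⁺: NQ→FG adds F, G; F→BPQ adds B, P; B→LMP adds L, M → {B, F, G, L, M, N, P, Q}. Minimal: {Q}⁺ = {Q}; {N}⁺ = {N} — none reach the full schema.
{B, G, Q}⁺: B→LMP adds L, M, P; BGQ→FNP adds F, N → {B, F, G, L, M, N, P, Q}. Minimal: {G, Q}⁺ = {G, Q}; {B, Q}⁺ = {B, L, M, P, Q}; {B, G}⁺ = {B, G, L, M, P} — none reach the full schema.
Any other superkey contains one of these as a subset, so there are no further candidate keys.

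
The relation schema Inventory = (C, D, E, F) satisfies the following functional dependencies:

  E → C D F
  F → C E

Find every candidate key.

{E}⁺: E→CDF adds C, D, F → {C, D, E, F}.
{F}⁺: F→CE adds C, E; E→CDF adds D → {C, D, E, F}.

{E}; {F}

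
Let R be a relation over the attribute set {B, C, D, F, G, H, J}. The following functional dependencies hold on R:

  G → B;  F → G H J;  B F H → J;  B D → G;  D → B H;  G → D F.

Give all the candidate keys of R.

Attribute C never appears on the right-hand side of any dependency, so C must belong to every candidate key.
{C}⁺ = {C}, which is not all of the schema, so we must add further attributes.
{C, D}⁺: D→BH adds B, H; BD→G adds G; G→DF adds F; F→GHJ adds J → {B, C, D, F, G, H, J}. Minimal: {D}⁺ = {B, D, F, G, H, J}; {C}⁺ = {C} — none reach the full schema.
{C, F}⁺: F→GHJ adds G, H, J; G→DF adds D; G→B adds B → {B, C, D, F, G, H, J}. Minimal: {F}⁺ = {B, D, F, G, H, J}; {C}⁺ = {C} — none reach the full schema.
{C, G}⁺: G→B adds B; G→DF adds D, F; F→GHJ adds H, J → {B, C, D, F, G, H, J}. Minimal: {G}⁺ = {B, D, F, G, H, J}; {C}⁺ = {C} — none reach the full schema.

{C, D}; {C, F}; {C, G}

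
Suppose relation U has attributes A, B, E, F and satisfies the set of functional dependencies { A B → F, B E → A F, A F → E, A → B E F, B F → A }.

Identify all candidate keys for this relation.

{A}⁺: A→BEF adds B, E, F → {A, B, E, F}.
{B, E}⁺: BE→AF adds A, F → {A, B, E, F}.
{B, F}⁺: BF→A adds A; AF→E adds E → {A, B, E, F}.
Any other superkey contains one of these as a subset, so there are no further candidate keys.

{A}, {B, E}, {B, F}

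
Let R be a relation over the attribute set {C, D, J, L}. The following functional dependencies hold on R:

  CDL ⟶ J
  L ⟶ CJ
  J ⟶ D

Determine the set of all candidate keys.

{L}⁺: L→CJ adds C, J; J→D adds D → {C, D, J, L}.
No other minimal superkey exists.

{L}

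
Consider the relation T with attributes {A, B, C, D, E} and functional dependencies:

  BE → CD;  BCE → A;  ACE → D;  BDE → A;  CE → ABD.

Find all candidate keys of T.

Attribute E never appears on the right-hand side of any dependency, so E must belong to every candidate key.
{E}⁺ = {E}, which is not all of the schema, so we must add further attributes.
{B, E}⁺: BE→CD adds C, D; BCE→A adds A → {A, B, C, D, E}. Minimal: {E}⁺ = {E}; {B}⁺ = {B} — none reach the full schema.
{C, E}⁺: CE→ABD adds A, B, D → {A, B, C, D, E}. Minimal: {E}⁺ = {E}; {C}⁺ = {C} — none reach the full schema.

{B, E}; {C, E}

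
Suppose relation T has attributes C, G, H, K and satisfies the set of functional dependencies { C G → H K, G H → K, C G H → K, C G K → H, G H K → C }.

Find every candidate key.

CG, GH

Attribute G never appears on the right-hand side of any dependency, so G must belong to every candidate key.
{G}⁺ = {G}, which is not all of the schema, so we must add further attributes.
{C, G}⁺: CG→HK adds H, K → {C, G, H, K}.
{G, H}⁺: GH→K adds K; GHK→C adds C → {C, G, H, K}.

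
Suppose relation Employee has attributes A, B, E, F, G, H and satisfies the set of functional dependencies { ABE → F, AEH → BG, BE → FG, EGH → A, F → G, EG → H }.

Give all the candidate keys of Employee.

Attribute E never appears on the right-hand side of any dependency, so E must belong to every candidate key.
{E}⁺ = {E}, which is not all of the schema, so we must add further attributes.
{B, E}⁺: BE→FG adds F, G; EG→H adds H; EGH→A adds A → {A, B, E, F, G, H}. Minimal: {E}⁺ = {E}; {B}⁺ = {B} — none reach the full schema.
{E, F}⁺: F→G adds G; EG→H adds H; EGH→A adds A; AEH→BG adds B → {A, B, E, F, G, H}. Minimal: {F}⁺ = {F, G}; {E}⁺ = {E} — none reach the full schema.
{E, G}⁺: EG→H adds H; EGH→A adds A; AEH→BG adds B; BE→FG adds F → {A, B, E, F, G, H}. Minimal: {G}⁺ = {G}; {E}⁺ = {E} — none reach the full schema.
{A, E, H}⁺: AEH→BG adds B, G; BE→FG adds F → {A, B, E, F, G, H}. Minimal: {E, H}⁺ = {E, H}; {A, H}⁺ = {A, H}; {A, E}⁺ = {A, E} — none reach the full schema.
Any other superkey contains one of these as a subset, so there are no further candidate keys.

{B, E}; {E, F}; {E, G}; {A, E, H}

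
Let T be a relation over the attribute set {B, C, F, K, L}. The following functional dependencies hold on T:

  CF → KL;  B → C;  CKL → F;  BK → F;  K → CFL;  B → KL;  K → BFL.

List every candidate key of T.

B, K, CF

{B}⁺: B→C adds C; B→KL adds K, L; K→BFL adds F → {B, C, F, K, L}.
{K}⁺: K→CFL adds C, F, L; K→BFL adds B → {B, C, F, K, L}.
{C, F}⁺: CF→KL adds K, L; K→BFL adds B → {B, C, F, K, L}.
Any other superkey contains one of these as a subset, so there are no further candidate keys.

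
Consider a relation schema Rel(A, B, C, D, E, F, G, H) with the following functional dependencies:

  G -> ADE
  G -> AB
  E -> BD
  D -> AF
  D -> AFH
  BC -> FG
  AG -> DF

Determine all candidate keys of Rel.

Attribute C never appears on the right-hand side of any dependency, so C must belong to every candidate key.
{C}⁺ = {C}, which is not all of the schema, so we must add further attributes.
{B, C}⁺: BC→FG adds F, G; G→ADE adds A, D, E; D→AFH adds H → {A, B, C, D, E, F, G, H}. Minimal: {C}⁺ = {C}; {B}⁺ = {B} — none reach the full schema.
{C, E}⁺: E→BD adds B, D; D→AF adds A, F; D→AFH adds H; BC→FG adds G → {A, B, C, D, E, F, G, H}. Minimal: {E}⁺ = {A, B, D, E, F, H}; {C}⁺ = {C} — none reach the full schema.
{C, G}⁺: G→ADE adds A, D, E; G→AB adds B; D→AF adds F; D→AFH adds H → {A, B, C, D, E, F, G, H}. Minimal: {G}⁺ = {A, B, D, E, F, G, H}; {C}⁺ = {C} — none reach the full schema.
Any other superkey contains one of these as a subset, so there are no further candidate keys.

{B, C}; {C, E}; {C, G}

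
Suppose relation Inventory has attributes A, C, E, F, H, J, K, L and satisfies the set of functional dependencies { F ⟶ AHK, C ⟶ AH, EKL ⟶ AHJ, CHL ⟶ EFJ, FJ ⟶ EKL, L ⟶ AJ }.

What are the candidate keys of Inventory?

CL, CFJ

Attribute C never appears on the right-hand side of any dependency, so C must belong to every candidate key.
{C}⁺ = {A, C, H}, which is not all of the schema, so we must add further attributes.
{C, L}⁺: C→AH adds A, H; CHL→EFJ adds E, F, J; FJ→EKL adds K → {A, C, E, F, H, J, K, L}. Minimal: {L}⁺ = {A, J, L}; {C}⁺ = {A, C, H} — none reach the full schema.
{C, F, J}⁺: F→AHK adds A, H, K; FJ→EKL adds E, L → {A, C, E, F, H, J, K, L}. Minimal: {F, J}⁺ = {A, E, F, H, J, K, L}; {C, J}⁺ = {A, C, H, J}; {C, F}⁺ = {A, C, F, H, K} — none reach the full schema.
Any other superkey contains one of these as a subset, so there are no further candidate keys.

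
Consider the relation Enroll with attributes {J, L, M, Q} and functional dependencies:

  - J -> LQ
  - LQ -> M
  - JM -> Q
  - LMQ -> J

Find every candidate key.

{J}⁺: J→LQ adds L, Q; LQ→M adds M → {J, L, M, Q}.
{L, Q}⁺: LQ→M adds M; LMQ→J adds J → {J, L, M, Q}.

(J), (L, Q)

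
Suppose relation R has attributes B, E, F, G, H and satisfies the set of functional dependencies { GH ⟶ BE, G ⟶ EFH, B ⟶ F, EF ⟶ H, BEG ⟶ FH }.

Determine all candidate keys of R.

{G}

Attribute G never appears on the right-hand side of any dependency, so G must belong to every candidate key.
{G}⁺ = {B, E, F, G, H}, which is all of the schema, so {G} is the only candidate key.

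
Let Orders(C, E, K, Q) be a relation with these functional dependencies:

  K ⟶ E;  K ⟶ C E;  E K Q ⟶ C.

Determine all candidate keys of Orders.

{K, Q}

{K, Q}⁺: K→E adds E; K→CE adds C → {C, E, K, Q}.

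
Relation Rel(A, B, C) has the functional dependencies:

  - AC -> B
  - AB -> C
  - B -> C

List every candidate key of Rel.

Attribute A never appears on the right-hand side of any dependency, so A must belong to every candidate key.
{A}⁺ = {A}, which is not all of the schema, so we must add further attributes.
{A, B}⁺: AB→C adds C → {A, B, C}. Minimal: {B}⁺ = {B, C}; {A}⁺ = {A} — none reach the full schema.
{A, C}⁺: AC→B adds B → {A, B, C}. Minimal: {C}⁺ = {C}; {A}⁺ = {A} — none reach the full schema.
Any other superkey contains one of these as a subset, so there are no further candidate keys.

{A, B}, {A, C}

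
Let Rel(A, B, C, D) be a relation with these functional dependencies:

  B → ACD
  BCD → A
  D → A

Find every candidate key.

{B}

Attribute B never appears on the right-hand side of any dependency, so B must belong to every candidate key.
{B}⁺ = {A, B, C, D}, which is all of the schema, so {B} is the only candidate key.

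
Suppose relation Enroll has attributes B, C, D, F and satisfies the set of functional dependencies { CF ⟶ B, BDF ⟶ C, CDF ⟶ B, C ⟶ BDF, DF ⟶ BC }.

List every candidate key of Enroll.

{C}⁺: C→BDF adds B, D, F → {B, C, D, F}.
{D, F}⁺: DF→BC adds B, C → {B, C, D, F}. Minimal: {F}⁺ = {F}; {D}⁺ = {D} — none reach the full schema.

(C), (D, F)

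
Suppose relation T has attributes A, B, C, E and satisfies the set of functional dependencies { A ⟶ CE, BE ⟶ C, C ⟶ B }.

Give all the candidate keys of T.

A

Attribute A never appears on the right-hand side of any dependency, so A must belong to every candidate key.
{A}⁺ = {A, B, C, E}, which is all of the schema, so {A} is the only candidate key.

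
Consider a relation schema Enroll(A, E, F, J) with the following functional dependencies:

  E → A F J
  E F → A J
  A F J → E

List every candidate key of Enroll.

(E), (A, F, J)

{E}⁺: E→AFJ adds A, F, J → {A, E, F, J}.
{A, F, J}⁺: AFJ→E adds E → {A, E, F, J}. Minimal: {F, J}⁺ = {F, J}; {A, J}⁺ = {A, J}; {A, F}⁺ = {A, F} — none reach the full schema.
Any other superkey contains one of these as a subset, so there are no further candidate keys.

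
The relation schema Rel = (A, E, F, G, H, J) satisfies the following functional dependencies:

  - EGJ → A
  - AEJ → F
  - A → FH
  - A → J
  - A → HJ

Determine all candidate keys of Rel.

{A, E, G}, {E, G, J}

Attributes E, G never appear on any right-hand side, so every candidate key must contain {E, G}.
{E, G}⁺ = {E, G}, which is not all of the schema, so we must add further attributes.
{A, E, G}⁺: A→FH adds F, H; A→J adds J → {A, E, F, G, H, J}. Minimal: {E, G}⁺ = {E, G}; {A, G}⁺ = {A, F, G, H, J}; {A, E}⁺ = {A, E, F, H, J} — none reach the full schema.
{E, G, J}⁺: EGJ→A adds A; AEJ→F adds F; A→FH adds H → {A, E, F, G, H, J}. Minimal: {G, J}⁺ = {G, J}; {E, J}⁺ = {E, J}; {E, G}⁺ = {E, G} — none reach the full schema.
Any other superkey contains one of these as a subset, so there are no further candidate keys.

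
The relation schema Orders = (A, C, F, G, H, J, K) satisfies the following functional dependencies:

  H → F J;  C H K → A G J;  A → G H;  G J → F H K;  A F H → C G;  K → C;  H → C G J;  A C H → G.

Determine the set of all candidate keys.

{A}; {H}; {G, J}

{A}⁺: A→GH adds G, H; H→CGJ adds C, J; H→FJ adds F; GJ→FHK adds K → {A, C, F, G, H, J, K}.
{H}⁺: H→FJ adds F, J; H→CGJ adds C, G; GJ→FHK adds K; CHK→AGJ adds A → {A, C, F, G, H, J, K}.
{G, J}⁺: GJ→FHK adds F, H, K; K→C adds C; CHK→AGJ adds A → {A, C, F, G, H, J, K}. Minimal: {J}⁺ = {J}; {G}⁺ = {G} — none reach the full schema.
Any other superkey contains one of these as a subset, so there are no further candidate keys.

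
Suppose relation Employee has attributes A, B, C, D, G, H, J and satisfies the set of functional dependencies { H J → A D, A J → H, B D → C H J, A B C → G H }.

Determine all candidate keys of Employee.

Attribute B never appears on the right-hand side of any dependency, so B must belong to every candidate key.
{B}⁺ = {B}, which is not all of the schema, so we must add further attributes.
{B, D}⁺: BD→CHJ adds C, H, J; HJ→AD adds A; ABC→GH adds G → {A, B, C, D, G, H, J}. Minimal: {D}⁺ = {D}; {B}⁺ = {B} — none reach the full schema.
{A, B, J}⁺: AJ→H adds H; HJ→AD adds D; BD→CHJ adds C; ABC→GH adds G → {A, B, C, D, G, H, J}. Minimal: {B, J}⁺ = {B, J}; {A, J}⁺ = {A, D, H, J}; {A, B}⁺ = {A, B} — none reach the full schema.
{B, H, J}⁺: HJ→AD adds A, D; BD→CHJ adds C; ABC→GH adds G → {A, B, C, D, G, H, J}. Minimal: {H, J}⁺ = {A, D, H, J}; {B, J}⁺ = {B, J}; {B, H}⁺ = {B, H} — none reach the full schema.

(B, D), (A, B, J), (B, H, J)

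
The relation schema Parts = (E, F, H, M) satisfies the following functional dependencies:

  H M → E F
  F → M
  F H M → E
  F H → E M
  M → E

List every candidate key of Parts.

Attribute H never appears on the right-hand side of any dependency, so H must belong to every candidate key.
{H}⁺ = {H}, which is not all of the schema, so we must add further attributes.
{F, H}⁺: F→M adds M; FHM→E adds E → {E, F, H, M}. Minimal: {H}⁺ = {H}; {F}⁺ = {E, F, M} — none reach the full schema.
{H, M}⁺: HM→EF adds E, F → {E, F, H, M}. Minimal: {M}⁺ = {E, M}; {H}⁺ = {H} — none reach the full schema.
Any other superkey contains one of these as a subset, so there are no further candidate keys.

(F, H); (H, M)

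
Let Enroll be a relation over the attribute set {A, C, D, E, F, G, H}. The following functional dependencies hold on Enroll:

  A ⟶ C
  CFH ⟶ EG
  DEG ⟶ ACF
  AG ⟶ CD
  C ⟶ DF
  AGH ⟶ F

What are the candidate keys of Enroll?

Attribute H never appears on the right-hand side of any dependency, so H must belong to every candidate key.
{H}⁺ = {H}, which is not all of the schema, so we must add further attributes.
{A, H}⁺: A→C adds C; C→DF adds D, F; CFH→EG adds E, G → {A, C, D, E, F, G, H}. Minimal: {H}⁺ = {H}; {A}⁺ = {A, C, D, F} — none reach the full schema.
{C, H}⁺: C→DF adds D, F; CFH→EG adds E, G; DEG→ACF adds A → {A, C, D, E, F, G, H}. Minimal: {H}⁺ = {H}; {C}⁺ = {C, D, F} — none reach the full schema.
{D, E, G, H}⁺: DEG→ACF adds A, C, F → {A, C, D, E, F, G, H}. Minimal: {E, G, H}⁺ = {E, G, H}; {D, G, H}⁺ = {D, G, H}; {D, E, H}⁺ = {D, E, H}; … — none reach the full schema.

AH, CH, DEGH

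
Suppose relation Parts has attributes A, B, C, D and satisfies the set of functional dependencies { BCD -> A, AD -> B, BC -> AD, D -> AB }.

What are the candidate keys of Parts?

{B, C}; {C, D}

Attribute C never appears on the right-hand side of any dependency, so C must belong to every candidate key.
{C}⁺ = {C}, which is not all of the schema, so we must add further attributes.
{B, C}⁺: BC→AD adds A, D → {A, B, C, D}. Minimal: {C}⁺ = {C}; {B}⁺ = {B} — none reach the full schema.
{C, D}⁺: D→AB adds A, B → {A, B, C, D}. Minimal: {D}⁺ = {A, B, D}; {C}⁺ = {C} — none reach the full schema.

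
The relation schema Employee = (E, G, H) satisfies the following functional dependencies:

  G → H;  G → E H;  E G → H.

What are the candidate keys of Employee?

G

Attribute G never appears on the right-hand side of any dependency, so G must belong to every candidate key.
{G}⁺ = {E, G, H}, which is all of the schema, so {G} is the only candidate key.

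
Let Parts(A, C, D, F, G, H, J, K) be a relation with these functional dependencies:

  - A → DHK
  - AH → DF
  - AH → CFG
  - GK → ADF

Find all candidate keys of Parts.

{A, J}; {G, J, K}

Attribute J never appears on the right-hand side of any dependency, so J must belong to every candidate key.
{J}⁺ = {J}, which is not all of the schema, so we must add further attributes.
{A, J}⁺: A→DHK adds D, H, K; AH→DF adds F; AH→CFG adds C, G → {A, C, D, F, G, H, J, K}.
{G, J, K}⁺: GK→ADF adds A, D, F; A→DHK adds H; AH→CFG adds C → {A, C, D, F, G, H, J, K}.
Any other superkey contains one of these as a subset, so there are no further candidate keys.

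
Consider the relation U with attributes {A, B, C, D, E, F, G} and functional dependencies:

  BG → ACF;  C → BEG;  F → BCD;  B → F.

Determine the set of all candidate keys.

{B}⁺: B→F adds F; F→BCD adds C, D; C→BEG adds E, G; BG→ACF adds A → {A, B, C, D, E, F, G}.
{C}⁺: C→BEG adds B, E, G; B→F adds F; BG→ACF adds A; F→BCD adds D → {A, B, C, D, E, F, G}.
{F}⁺: F→BCD adds B, C, D; C→BEG adds E, G; BG→ACF adds A → {A, B, C, D, E, F, G}.

(B), (C), (F)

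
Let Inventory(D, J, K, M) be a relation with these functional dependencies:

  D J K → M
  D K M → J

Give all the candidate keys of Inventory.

(D, J, K), (D, K, M)

Attributes D, K never appear on any right-hand side, so every candidate key must contain {D, K}.
{D, K}⁺ = {D, K}, which is not all of the schema, so we must add further attributes.
{D, J, K}⁺: DJK→M adds M → {D, J, K, M}.
{D, K, M}⁺: DKM→J adds J → {D, J, K, M}.
Any other superkey contains one of these as a subset, so there are no further candidate keys.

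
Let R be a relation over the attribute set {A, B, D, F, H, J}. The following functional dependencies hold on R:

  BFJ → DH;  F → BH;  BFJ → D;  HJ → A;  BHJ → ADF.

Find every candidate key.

(F, J), (B, H, J)

Attribute J never appears on the right-hand side of any dependency, so J must belong to every candidate key.
{J}⁺ = {J}, which is not all of the schema, so we must add further attributes.
{F, J}⁺: F→BH adds B, H; BFJ→D adds D; HJ→A adds A → {A, B, D, F, H, J}. Minimal: {J}⁺ = {J}; {F}⁺ = {B, F, H} — none reach the full schema.
{B, H, J}⁺: HJ→A adds A; BHJ→ADF adds D, F → {A, B, D, F, H, J}. Minimal: {H, J}⁺ = {A, H, J}; {B, J}⁺ = {B, J}; {B, H}⁺ = {B, H} — none reach the full schema.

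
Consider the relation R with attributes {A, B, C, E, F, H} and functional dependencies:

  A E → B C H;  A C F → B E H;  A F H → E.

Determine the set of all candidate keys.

Attributes A, F never appear on any right-hand side, so every candidate key must contain {A, F}.
{A, F}⁺ = {A, F}, which is not all of the schema, so we must add further attributes.
{A, C, F}⁺: ACF→BEH adds B, E, H → {A, B, C, E, F, H}. Minimal: {C, F}⁺ = {C, F}; {A, F}⁺ = {A, F}; {A, C}⁺ = {A, C} — none reach the full schema.
{A, E, F}⁺: AE→BCH adds B, C, H → {A, B, C, E, F, H}. Minimal: {E, F}⁺ = {E, F}; {A, F}⁺ = {A, F}; {A, E}⁺ = {A, B, C, E, H} — none reach the full schema.
{A, F, H}⁺: AFH→E adds E; AE→BCH adds B, C → {A, B, C, E, F, H}. Minimal: {F, H}⁺ = {F, H}; {A, H}⁺ = {A, H}; {A, F}⁺ = {A, F} — none reach the full schema.

{A, C, F}, {A, E, F}, {A, F, H}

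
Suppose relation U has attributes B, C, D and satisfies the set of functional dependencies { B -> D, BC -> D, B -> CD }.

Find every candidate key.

{B}

Attribute B never appears on the right-hand side of any dependency, so B must belong to every candidate key.
{B}⁺ = {B, C, D}, which is all of the schema, so {B} is the only candidate key.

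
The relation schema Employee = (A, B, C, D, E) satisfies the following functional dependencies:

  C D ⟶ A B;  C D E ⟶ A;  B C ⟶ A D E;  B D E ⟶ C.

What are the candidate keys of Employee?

(B, C); (C, D); (B, D, E)

{B, C}⁺: BC→ADE adds A, D, E → {A, B, C, D, E}. Minimal: {C}⁺ = {C}; {B}⁺ = {B} — none reach the full schema.
{C, D}⁺: CD→AB adds A, B; BC→ADE adds E → {A, B, C, D, E}. Minimal: {D}⁺ = {D}; {C}⁺ = {C} — none reach the full schema.
{B, D, E}⁺: BDE→C adds C; CD→AB adds A → {A, B, C, D, E}. Minimal: {D, E}⁺ = {D, E}; {B, E}⁺ = {B, E}; {B, D}⁺ = {B, D} — none reach the full schema.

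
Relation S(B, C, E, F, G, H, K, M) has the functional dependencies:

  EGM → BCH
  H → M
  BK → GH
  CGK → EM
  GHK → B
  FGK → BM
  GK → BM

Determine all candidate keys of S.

Attributes F, K never appear on any right-hand side, so every candidate key must contain {F, K}.
{F, K}⁺ = {F, K}, which is not all of the schema, so we must add further attributes.
{B, C, F, K}⁺: BK→GH adds G, H; CGK→EM adds E, M → {B, C, E, F, G, H, K, M}. Minimal: {C, F, K}⁺ = {C, F, K}; {B, F, K}⁺ = {B, F, G, H, K, M}; {B, C, K}⁺ = {B, C, E, G, H, K, M}; … — none reach the full schema.
{B, E, F, K}⁺: BK→GH adds G, H; FGK→BM adds M; EGM→BCH adds C → {B, C, E, F, G, H, K, M}. Minimal: {E, F, K}⁺ = {E, F, K}; {B, F, K}⁺ = {B, F, G, H, K, M}; {B, E, K}⁺ = {B, C, E, G, H, K, M}; … — none reach the full schema.
{C, F, G, K}⁺: CGK→EM adds E, M; FGK→BM adds B; EGM→BCH adds H → {B, C, E, F, G, H, K, M}. Minimal: {F, G, K}⁺ = {B, F, G, H, K, M}; {C, G, K}⁺ = {B, C, E, G, H, K, M}; {C, F, K}⁺ = {C, F, K}; … — none reach the full schema.
{E, F, G, K}⁺: FGK→BM adds B, M; EGM→BCH adds C, H → {B, C, E, F, G, H, K, M}. Minimal: {F, G, K}⁺ = {B, F, G, H, K, M}; {E, G, K}⁺ = {B, C, E, G, H, K, M}; {E, F, K}⁺ = {E, F, K}; … — none reach the full schema.
Any other superkey contains one of these as a subset, so there are no further candidate keys.

(B, C, F, K), (B, E, F, K), (C, F, G, K), (E, F, G, K)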